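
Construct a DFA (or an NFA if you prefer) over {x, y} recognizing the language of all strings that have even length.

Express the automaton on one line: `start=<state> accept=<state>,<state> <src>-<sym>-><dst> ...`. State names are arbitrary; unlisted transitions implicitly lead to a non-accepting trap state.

Count input length modulo 2: every symbol advances one step around the cycle q0 → q1 → q0. Accept at q0.
2 states suffice.
        x   y  
>* q0   q1  q1 
   q1   q0  q0 
(> = start, * = accepting)

start=q0 accept=q0 q0-x->q1 q0-y->q1 q1-x->q0 q1-y->q0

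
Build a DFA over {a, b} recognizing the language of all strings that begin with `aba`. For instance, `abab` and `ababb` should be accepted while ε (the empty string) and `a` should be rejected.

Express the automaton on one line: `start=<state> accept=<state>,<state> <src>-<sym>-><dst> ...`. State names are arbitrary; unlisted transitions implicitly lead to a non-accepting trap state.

start=s0 accept=s3 s0-a->s1 s0-b->s4 s1-a->s4 s1-b->s2 s2-a->s3 s2-b->s4 s3-a->s3 s3-b->s3 s4-a->s4 s4-b->s4

Check the first 3 symbols one by one: s0 through s2 record how many have matched `aba` so far; any wrong symbol goes to the dead state s4. After all 3 match we enter the accepting sink s3.
5 states suffice.
        a   b  
>  s0   s1  s4 
   s1   s4  s2 
   s2   s3  s4 
 * s3   s3  s3 
   s4   s4  s4 
(> = start, * = accepting)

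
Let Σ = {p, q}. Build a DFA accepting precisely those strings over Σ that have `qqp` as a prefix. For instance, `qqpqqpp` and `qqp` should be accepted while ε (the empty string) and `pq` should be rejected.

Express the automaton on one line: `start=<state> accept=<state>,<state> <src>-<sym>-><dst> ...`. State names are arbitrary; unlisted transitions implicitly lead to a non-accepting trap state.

start=S0 accept=S3 S0-p->S4 S0-q->S1 S1-p->S4 S1-q->S2 S2-p->S3 S2-q->S4 S3-p->S3 S3-q->S3 S4-p->S4 S4-q->S4

Walk along `qqp` while the input agrees: from S0 take `q` to S1, and so on. Any deviation drops to the rejecting sink S4. Once S3 is reached the prefix is confirmed and every continuation is accepted.
        p   q  
>  S0   S4  S1 
   S1   S4  S2 
   S2   S3  S4 
 * S3   S3  S3 
   S4   S4  S4 
(> = start, * = accepting)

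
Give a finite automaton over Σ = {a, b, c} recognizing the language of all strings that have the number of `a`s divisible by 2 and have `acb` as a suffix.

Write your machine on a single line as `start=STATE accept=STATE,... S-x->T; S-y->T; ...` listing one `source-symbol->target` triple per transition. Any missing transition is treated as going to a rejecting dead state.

Run two small machines in parallel and take their product. The first has 2 states tracking the count of `a`s modulo 2; the second has 4 states tracking how much of the suffix `acb` has currently been matched. A product state is a pair (one from each), accepting exactly when both do.
An 8-state machine:
        a   b   c  
>  S0   S1  S0  S0 
   S1   S2  S3  S4 
   S2   S1  S0  S5 
   S3   S2  S3  S3 
   S4   S2  S6  S3 
   S5   S1  S7  S0 
   S6   S2  S3  S3 
 * S7   S1  S0  S0 
(> = start, * = accepting)

start=S0; accept=S7; S0-a->S1; S0-b->S0; S0-c->S0; S1-a->S2; S1-b->S3; S1-c->S4; S2-a->S1; S2-b->S0; S2-c->S5; S3-a->S2; S3-b->S3; S3-c->S3; S4-a->S2; S4-b->S6; S4-c->S3; S5-a->S1; S5-b->S7; S5-c->S0; S6-a->S2; S6-b->S3; S6-c->S3; S7-a->S1; S7-b->S0; S7-c->S0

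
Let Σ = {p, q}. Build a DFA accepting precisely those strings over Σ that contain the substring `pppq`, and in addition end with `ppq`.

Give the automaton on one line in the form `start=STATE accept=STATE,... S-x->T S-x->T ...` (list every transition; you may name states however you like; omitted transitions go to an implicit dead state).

start=S0 accept=S4 S0-p->S1 S0-q->S0 S1-p->S2 S1-q->S0 S2-p->S3 S2-q->S0 S3-p->S3 S3-q->S4 S4-p->S5 S4-q->S6 S5-p->S3 S5-q->S6 S6-p->S5 S6-q->S6

Run two small machines in parallel and take their product. The first has 5 states tracking whether and how much of `pppq` has been seen; the second has 4 states tracking how much of the suffix `ppq` has currently been matched. A product state is a pair (one from each), accepting exactly when both do. Equivalent product states are then merged.
7 states suffice.
        p   q  
>  S0   S1  S0 
   S1   S2  S0 
   S2   S3  S0 
   S3   S3  S4 
 * S4   S5  S6 
   S5   S3  S6 
   S6   S5  S6 
(> = start, * = accepting)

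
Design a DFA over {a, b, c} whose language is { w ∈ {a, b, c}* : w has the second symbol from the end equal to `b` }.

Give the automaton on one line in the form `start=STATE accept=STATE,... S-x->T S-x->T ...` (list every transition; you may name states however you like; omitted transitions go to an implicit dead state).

start=S0 accept=S7,S8,S9 S0-a->S1 S0-b->S2 S0-c->S3 S1-a->S4 S1-b->S5 S1-c->S6 S2-a->S7 S2-b->S8 S2-c->S9 S3-a->S10 S3-b->S11 S3-c->S12 S4-a->S4 S4-b->S5 S4-c->S6 S5-a->S7 S5-b->S8 S5-c->S9 S6-a->S10 S6-b->S11 S6-c->S12 S7-a->S4 S7-b->S5 S7-c->S6 S8-a->S7 S8-b->S8 S8-c->S9 S9-a->S10 S9-b->S11 S9-c->S12 S10-a->S4 S10-b->S5 S10-c->S6 S11-a->S7 S11-b->S8 S11-c->S9 S12-a->S10 S12-b->S11 S12-c->S12

A DFA must remember the last 2 symbols (since which symbol is second-to-last isn't known until the input ends). Use one state per possible window of the last ≤2 symbols; accept from those whose window starts with `b`.
With 13 states:
          a    b    c  
>  S0     S1   S2   S3 
   S1     S4   S5   S6 
   S2     S7   S8   S9 
   S3    S10  S11  S12 
   S4     S4   S5   S6 
   S5     S7   S8   S9 
   S6    S10  S11  S12 
 * S7     S4   S5   S6 
 * S8     S7   S8   S9 
 * S9    S10  S11  S12 
   S10    S4   S5   S6 
   S11    S7   S8   S9 
   S12   S10  S11  S12 
(> = start, * = accepting)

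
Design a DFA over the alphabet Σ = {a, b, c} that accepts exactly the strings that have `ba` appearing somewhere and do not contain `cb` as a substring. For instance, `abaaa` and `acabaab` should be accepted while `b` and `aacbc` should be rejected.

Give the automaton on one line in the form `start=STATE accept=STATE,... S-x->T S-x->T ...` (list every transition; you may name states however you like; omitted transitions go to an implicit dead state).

start=q0 accept=q3,q5 q0-a->q0 q0-b->q1 q0-c->q2 q1-a->q3 q1-b->q1 q1-c->q2 q2-a->q0 q2-b->q4 q2-c->q2 q3-a->q3 q3-b->q3 q3-c->q5 q4-a->q6 q4-b->q4 q4-c->q7 q5-a->q3 q5-b->q6 q5-c->q5 q6-a->q6 q6-b->q6 q6-c->q6 q7-a->q7 q7-b->q4 q7-c->q7

Run two small machines in parallel and take their product. The first has 3 states tracking whether and how much of `ba` has been seen; the second has 3 states tracking partial matches of the forbidden pattern `cb`. A product state is a pair (one from each), accepting exactly when both do.
8 states suffice.
        a   b   c  
>  q0   q0  q1  q2 
   q1   q3  q1  q2 
   q2   q0  q4  q2 
 * q3   q3  q3  q5 
   q4   q6  q4  q7 
 * q5   q3  q6  q5 
   q6   q6  q6  q6 
   q7   q7  q4  q7 
(> = start, * = accepting)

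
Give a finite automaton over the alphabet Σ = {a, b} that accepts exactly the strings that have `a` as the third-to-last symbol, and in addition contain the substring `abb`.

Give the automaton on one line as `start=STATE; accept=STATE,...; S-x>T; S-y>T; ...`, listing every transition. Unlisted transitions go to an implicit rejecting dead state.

start=S0; accept=S3,S8,S9,S10; S0-a>S1; S0-b>S0; S1-a>S1; S1-b>S2; S2-a>S1; S2-b>S3; S3-a>S4; S3-b>S5; S4-a>S6; S4-b>S7; S5-a>S4; S5-b>S5; S6-a>S8; S6-b>S9; S7-a>S10; S7-b>S3; S8-a>S8; S8-b>S9; S9-a>S10; S9-b>S3; S10-a>S6; S10-b>S7

Build one automaton per condition and run them in lockstep. The first has 15 states tracking the last 3 symbols read; the second has 4 states tracking whether and how much of `abb` has been seen. A product state is a pair (one from each), accepting exactly when both do. Minimizing collapses redundant product states.
          a    b  
>  S0     S1   S0 
   S1     S1   S2 
   S2     S1   S3 
 * S3     S4   S5 
   S4     S6   S7 
   S5     S4   S5 
   S6     S8   S9 
   S7    S10   S3 
 * S8     S8   S9 
 * S9    S10   S3 
 * S10    S6   S7 
(> = start, * = accepting)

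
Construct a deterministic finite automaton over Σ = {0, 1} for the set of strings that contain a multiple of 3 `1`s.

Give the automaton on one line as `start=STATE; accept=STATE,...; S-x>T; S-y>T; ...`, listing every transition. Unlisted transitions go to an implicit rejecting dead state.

Keep the running count of `1`s modulo 3: each `1` advances along the cycle A → B → C → A while other symbols loop. Accept at A.
With 3 states:
       0  1 
>* A   A  B 
   B   B  C 
   C   C  A 
(> = start, * = accepting)

start=A; accept=A; A-0>A; A-1>B; B-0>B; B-1>C; C-0>C; C-1>A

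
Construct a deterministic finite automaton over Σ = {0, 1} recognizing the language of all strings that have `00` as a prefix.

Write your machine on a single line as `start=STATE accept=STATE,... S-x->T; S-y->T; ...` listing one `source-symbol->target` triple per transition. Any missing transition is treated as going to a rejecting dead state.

Walk along `00` while the input agrees: from A take `0` to B, and so on. Any deviation drops to the rejecting sink D. Once C is reached the prefix is confirmed and every continuation is accepted.
4 states suffice.
       0  1 
>  A   B  D 
   B   C  D 
 * C   C  C 
   D   D  D 
(> = start, * = accepting)

start=A; accept=C; A-0->B; A-1->D; B-0->C; B-1->D; C-0->C; C-1->C; D-0->D; D-1->D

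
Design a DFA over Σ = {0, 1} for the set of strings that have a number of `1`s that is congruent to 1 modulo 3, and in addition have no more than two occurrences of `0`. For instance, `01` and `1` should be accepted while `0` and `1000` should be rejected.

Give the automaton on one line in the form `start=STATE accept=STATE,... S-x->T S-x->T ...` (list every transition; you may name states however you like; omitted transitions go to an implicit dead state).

start=s0 accept=s2,s4,s7 s0-0->s1 s0-1->s2 s1-0->s3 s1-1->s4 s2-0->s4 s2-1->s5 s3-0->s6 s3-1->s7 s4-0->s7 s4-1->s8 s5-0->s8 s5-1->s0 s6-0->s6 s6-1->s6 s7-0->s6 s7-1->s9 s8-0->s9 s8-1->s1 s9-0->s6 s9-1->s3

Build one automaton per condition and run them in lockstep. The first has 3 states tracking the count of `1`s modulo 3; the second has 4 states tracking the count of `0`s, saturating at 3. A product state is a pair (one from each), accepting exactly when both do. After merging equivalent states the machine shrinks.
        0   1  
>  s0   s1  s2 
   s1   s3  s4 
 * s2   s4  s5 
   s3   s6  s7 
 * s4   s7  s8 
   s5   s8  s0 
   s6   s6  s6 
 * s7   s6  s9 
   s8   s9  s1 
   s9   s6  s3 
(> = start, * = accepting)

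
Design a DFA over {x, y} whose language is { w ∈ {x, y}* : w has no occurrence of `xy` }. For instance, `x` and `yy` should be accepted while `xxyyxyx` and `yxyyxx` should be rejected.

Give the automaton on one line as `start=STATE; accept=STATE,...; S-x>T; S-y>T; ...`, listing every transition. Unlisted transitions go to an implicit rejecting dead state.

start=S0; accept=S0,S1; S0-x>S1; S0-y>S0; S1-x>S1; S1-y>S2; S2-x>S2; S2-y>S2

This is the complement of 'contains `xy`'. Use the same substring-matching states — S0 through S2 holding how much of `xy` has just been matched — but flip the accepting set: everything except the trap S2 accepts.
        x   y  
>* S0   S1  S0 
 * S1   S1  S2 
   S2   S2  S2 
(> = start, * = accepting)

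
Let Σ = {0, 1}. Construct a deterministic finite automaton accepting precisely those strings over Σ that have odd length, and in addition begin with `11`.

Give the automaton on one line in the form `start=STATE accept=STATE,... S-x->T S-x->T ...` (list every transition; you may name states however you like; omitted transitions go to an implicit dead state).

start=q0 accept=q4 q0-0->q1 q0-1->q2 q1-0->q1 q1-1->q1 q2-0->q1 q2-1->q3 q3-0->q4 q3-1->q4 q4-0->q3 q4-1->q3

Handle the two conditions separately and then intersect. One (2 states) tracks the input length modulo 2; the other (4 states) tracks whether the input so far still matches the prefix `11`. Each combined state is a pair, one component from each; accept when both components accept. Equivalent product states are then merged.
5 states suffice.
        0   1  
>  q0   q1  q2 
   q1   q1  q1 
   q2   q1  q3 
   q3   q4  q4 
 * q4   q3  q3 
(> = start, * = accepting)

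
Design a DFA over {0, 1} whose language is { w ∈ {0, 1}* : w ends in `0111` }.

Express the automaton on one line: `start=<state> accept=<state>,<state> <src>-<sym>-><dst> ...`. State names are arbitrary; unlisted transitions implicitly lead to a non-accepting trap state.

Remember how much of `0111` the current input suffix matches. State q0 means no match yet; q1 means the last symbol is `0`; q2 means the last 2 symbols are `01`; q3 means the last 3 symbols are `011`; q4 means the last 4 symbols are `0111`. Only q4 accepts. On a mismatch, fall back to the longest proper suffix that is still a prefix of `0111`.
5 states suffice.
        0   1  
>  q0   q1  q0 
   q1   q1  q2 
   q2   q1  q3 
   q3   q1  q4 
 * q4   q1  q0 
(> = start, * = accepting)

start=q0 accept=q4 q0-0->q1 q0-1->q0 q1-0->q1 q1-1->q2 q2-0->q1 q2-1->q3 q3-0->q1 q3-1->q4 q4-0->q1 q4-1->q0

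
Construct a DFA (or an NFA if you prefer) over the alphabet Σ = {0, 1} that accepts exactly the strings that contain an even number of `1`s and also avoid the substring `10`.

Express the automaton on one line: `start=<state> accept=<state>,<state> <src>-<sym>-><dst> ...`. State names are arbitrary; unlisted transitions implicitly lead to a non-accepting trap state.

Build one automaton per condition and run them in lockstep. One (2 states) tracks the count of `1`s modulo 2; the other (3 states) tracks partial matches of the forbidden pattern `10`. Each combined state is a pair, one component from each; accept when both components accept. Minimizing collapses redundant product states.
With 4 states:
        0   1  
>* q0   q0  q1 
   q1   q2  q3 
   q2   q2  q2 
 * q3   q2  q1 
(> = start, * = accepting)

start=q0 accept=q0,q3 q0-0->q0 q0-1->q1 q1-0->q2 q1-1->q3 q2-0->q2 q2-1->q2 q3-0->q2 q3-1->q1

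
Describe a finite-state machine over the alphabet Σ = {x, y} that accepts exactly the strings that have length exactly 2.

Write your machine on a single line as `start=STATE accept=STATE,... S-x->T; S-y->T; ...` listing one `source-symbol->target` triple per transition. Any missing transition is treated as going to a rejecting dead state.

Count input length up to 3: every symbol moves from s0 toward s3, which means 'more than 2' and absorbs. Accept from {s2}.
A 4-state machine:
        x   y  
>  s0   s1  s1 
   s1   s2  s2 
 * s2   s3  s3 
   s3   s3  s3 
(> = start, * = accepting)

start=s0; accept=s2; s0-x->s1; s0-y->s1; s1-x->s2; s1-y->s2; s2-x->s3; s2-y->s3; s3-x->s3; s3-y->s3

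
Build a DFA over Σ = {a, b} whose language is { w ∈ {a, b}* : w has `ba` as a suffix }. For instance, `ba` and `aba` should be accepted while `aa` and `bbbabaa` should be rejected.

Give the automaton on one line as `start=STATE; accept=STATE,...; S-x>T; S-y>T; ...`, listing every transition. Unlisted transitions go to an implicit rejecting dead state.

start=q0; accept=q2; q0-a>q0; q0-b>q1; q1-a>q2; q1-b>q1; q2-a>q0; q2-b>q1

Remember how much of `ba` the current input suffix matches. State q0 means no match yet; q1 means the last symbol is `b`; q2 means the last 2 symbols are `ba`. Only q2 accepts. On a mismatch, fall back to the longest proper suffix that is still a prefix of `ba`.
        a   b  
>  q0   q0  q1 
   q1   q2  q1 
 * q2   q0  q1 
(> = start, * = accepting)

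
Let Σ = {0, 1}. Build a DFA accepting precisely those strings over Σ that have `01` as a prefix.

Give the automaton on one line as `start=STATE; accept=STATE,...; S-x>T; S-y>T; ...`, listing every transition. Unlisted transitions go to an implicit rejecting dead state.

start=S0; accept=S2; S0-0>S1; S0-1>S3; S1-0>S3; S1-1>S2; S2-0>S2; S2-1>S2; S3-0>S3; S3-1>S3

Check the first 2 symbols one by one: S0 through S1 record how many have matched `01` so far; any wrong symbol goes to the dead state S3. After all 2 match we enter the accepting sink S2.
With 4 states:
        0   1  
>  S0   S1  S3 
   S1   S3  S2 
 * S2   S2  S2 
   S3   S3  S3 
(> = start, * = accepting)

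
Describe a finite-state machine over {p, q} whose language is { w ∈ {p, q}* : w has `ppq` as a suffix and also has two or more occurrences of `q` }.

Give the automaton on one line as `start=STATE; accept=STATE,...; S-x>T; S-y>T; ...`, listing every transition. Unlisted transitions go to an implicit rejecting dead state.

Handle the two conditions separately and then intersect. One (4 states) tracks how much of the suffix `ppq` has currently been matched; the other (4 states) tracks the count of `q`s, saturating at 3. Each combined state is a pair, one component from each; accept when both components accept.
With 15 states:
       p  q 
>  A   B  C 
   B   D  C 
   C   E  F 
   D   D  G 
   E   H  F 
   F   I  J 
   G   E  F 
   H   H  K 
   I   L  J 
   J   M  J 
 * K   I  J 
   L   L  N 
   M   O  J 
 * N   M  J 
   O   O  N 
(> = start, * = accepting)

start=A; accept=K,N; A-p>B; A-q>C; B-p>D; B-q>C; C-p>E; C-q>F; D-p>D; D-q>G; E-p>H; E-q>F; F-p>I; F-q>J; G-p>E; G-q>F; H-p>H; H-q>K; I-p>L; I-q>J; J-p>M; J-q>J; K-p>I; K-q>J; L-p>L; L-q>N; M-p>O; M-q>J; N-p>M; N-q>J; O-p>O; O-q>N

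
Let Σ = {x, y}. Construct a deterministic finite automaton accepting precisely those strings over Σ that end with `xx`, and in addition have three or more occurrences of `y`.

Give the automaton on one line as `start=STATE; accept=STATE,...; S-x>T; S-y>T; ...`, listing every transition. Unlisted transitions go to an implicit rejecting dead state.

Run two small machines in parallel and take their product. The first has 3 states tracking how much of the suffix `xx` has currently been matched; the second has 5 states tracking the count of `y`s, saturating at 4. A product state is a pair (one from each), accepting exactly when both do. Equivalent product states are then merged.
       x  y 
>  A   A  B 
   B   B  C 
   C   C  D 
   D   E  D 
   E   F  D 
 * F   F  D 
(> = start, * = accepting)

start=A; accept=F; A-x>A; A-y>B; B-x>B; B-y>C; C-x>C; C-y>D; D-x>E; D-y>D; E-x>F; E-y>D; F-x>F; F-y>D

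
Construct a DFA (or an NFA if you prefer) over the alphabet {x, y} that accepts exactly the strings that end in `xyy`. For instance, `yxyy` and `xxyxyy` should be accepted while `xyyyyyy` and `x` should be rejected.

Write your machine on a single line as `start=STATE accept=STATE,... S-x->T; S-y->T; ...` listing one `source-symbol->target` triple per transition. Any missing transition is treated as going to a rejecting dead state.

start=q0; accept=q3; q0-x->q1; q0-y->q0; q1-x->q1; q1-y->q2; q2-x->q1; q2-y->q3; q3-x->q1; q3-y->q0

Remember how much of `xyy` the current input suffix matches. State q0 means no match yet; q1 means the last symbol is `x`; q2 means the last 2 symbols are `xy`; q3 means the last 3 symbols are `xyy`. Only q3 accepts. On a mismatch, fall back to the longest proper suffix that is still a prefix of `xyy`.
With 4 states:
        x   y  
>  q0   q1  q0 
   q1   q1  q2 
   q2   q1  q3 
 * q3   q1  q0 
(> = start, * = accepting)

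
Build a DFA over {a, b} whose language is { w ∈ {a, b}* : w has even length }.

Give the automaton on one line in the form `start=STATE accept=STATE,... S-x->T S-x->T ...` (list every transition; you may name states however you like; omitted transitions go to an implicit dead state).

start=q0 accept=q0 q0-a->q1 q0-b->q1 q1-a->q0 q1-b->q0

Only the length mod 2 matters, so use a 2-cycle: from any state, every input symbol moves to the next state, wrapping q1 back to q0. Mark q0 accepting.
A 2-state machine:
        a   b  
>* q0   q1  q1 
   q1   q0  q0 
(> = start, * = accepting)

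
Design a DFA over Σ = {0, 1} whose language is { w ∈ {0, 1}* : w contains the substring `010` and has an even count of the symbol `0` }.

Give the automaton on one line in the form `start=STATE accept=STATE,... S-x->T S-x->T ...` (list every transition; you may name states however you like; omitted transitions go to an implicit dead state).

Build one automaton per condition and run them in lockstep. One (4 states) tracks whether and how much of `010` has been seen; the other (2 states) tracks the count of `0`s modulo 2. Each combined state is a pair, one component from each; accept when both components accept.
An 8-state machine:
       0  1 
>  A   B  A 
   B   C  D 
   C   B  E 
   D   F  G 
   E   H  A 
 * F   H  F 
   G   C  G 
   H   F  H 
(> = start, * = accepting)

start=A accept=F A-0->B A-1->A B-0->C B-1->D C-0->B C-1->E D-0->F D-1->G E-0->H E-1->A F-0->H F-1->F G-0->C G-1->G H-0->F H-1->H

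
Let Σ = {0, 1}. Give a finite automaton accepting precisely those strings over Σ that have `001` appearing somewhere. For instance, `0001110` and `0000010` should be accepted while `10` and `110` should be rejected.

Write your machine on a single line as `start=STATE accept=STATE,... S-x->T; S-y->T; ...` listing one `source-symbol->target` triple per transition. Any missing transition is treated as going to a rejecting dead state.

States A..C record the length of the longest prefix of `001` that matches the current input suffix. Reaching D means `001` has been seen, and we stay there forever. Accept from D.
With 4 states:
       0  1 
>  A   B  A 
   B   C  A 
   C   C  D 
 * D   D  D 
(> = start, * = accepting)

start=A; accept=D; A-0->B; A-1->A; B-0->C; B-1->A; C-0->C; C-1->D; D-0->D; D-1->D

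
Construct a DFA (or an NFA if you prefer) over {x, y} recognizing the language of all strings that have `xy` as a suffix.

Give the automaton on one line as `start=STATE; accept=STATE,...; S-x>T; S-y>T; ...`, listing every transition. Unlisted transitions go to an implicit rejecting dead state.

start=S0; accept=S2; S0-x>S1; S0-y>S0; S1-x>S1; S1-y>S2; S2-x>S1; S2-y>S0

Let each state record the length of the longest suffix of the input read so far that is also a prefix of `xy`. S1 means the last symbol is `x`; S2 means the last 2 symbols are `xy`. Accept only at S2, where the string currently ends in `xy`.
3 states suffice.
        x   y  
>  S0   S1  S0 
   S1   S1  S2 
 * S2   S1  S0 
(> = start, * = accepting)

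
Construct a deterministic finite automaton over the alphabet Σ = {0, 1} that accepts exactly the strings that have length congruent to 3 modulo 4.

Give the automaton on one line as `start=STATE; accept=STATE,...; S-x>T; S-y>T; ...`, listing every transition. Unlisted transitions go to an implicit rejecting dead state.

start=S0; accept=S3; S0-0>S1; S0-1>S1; S1-0>S2; S1-1>S2; S2-0>S3; S2-1>S3; S3-0>S0; S3-1>S0

Count input length modulo 4: every symbol advances one step around the cycle S0 → S1 → S2 → S3 → S0. Accept at S3.
A 4-state machine:
        0   1  
>  S0   S1  S1 
   S1   S2  S2 
   S2   S3  S3 
 * S3   S0  S0 
(> = start, * = accepting)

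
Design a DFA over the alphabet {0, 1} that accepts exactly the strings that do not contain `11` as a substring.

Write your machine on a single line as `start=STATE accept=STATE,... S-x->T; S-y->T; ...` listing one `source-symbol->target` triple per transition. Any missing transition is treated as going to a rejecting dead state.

Track partial matches of the forbidden pattern `11`. State s2 is a dead state reached once `11` has occurred; every other state accepts. s0 means no part of `11` is currently matched.
        0   1  
>* s0   s0  s1 
 * s1   s0  s2 
   s2   s2  s2 
(> = start, * = accepting)

start=s0; accept=s0,s1; s0-0->s0; s0-1->s1; s1-0->s0; s1-1->s2; s2-0->s2; s2-1->s2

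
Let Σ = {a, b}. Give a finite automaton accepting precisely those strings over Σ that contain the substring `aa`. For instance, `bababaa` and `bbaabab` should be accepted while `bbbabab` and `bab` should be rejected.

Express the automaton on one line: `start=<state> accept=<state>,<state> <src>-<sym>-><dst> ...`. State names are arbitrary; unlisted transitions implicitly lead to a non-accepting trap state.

Track how much of `aa` has been matched so far: state s0 is no progress, s2 is the absorbing accept state reached once `aa` has occurred. Intermediate states record partial matches; on a mismatch, fall back to the longest reusable overlap.
        a   b  
>  s0   s1  s0 
   s1   s2  s0 
 * s2   s2  s2 
(> = start, * = accepting)

start=s0 accept=s2 s0-a->s1 s0-b->s0 s1-a->s2 s1-b->s0 s2-a->s2 s2-b->s2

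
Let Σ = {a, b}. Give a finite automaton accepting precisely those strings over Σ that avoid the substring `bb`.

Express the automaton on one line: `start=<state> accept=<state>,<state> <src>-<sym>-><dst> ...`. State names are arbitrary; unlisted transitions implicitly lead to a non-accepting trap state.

This is the complement of 'contains `bb`'. Use the same substring-matching states — S0 through S2 holding how much of `bb` has just been matched — but flip the accepting set: everything except the trap S2 accepts.
With 3 states:
        a   b  
>* S0   S0  S1 
 * S1   S0  S2 
   S2   S2  S2 
(> = start, * = accepting)

start=S0 accept=S0,S1 S0-a->S0 S0-b->S1 S1-a->S0 S1-b->S2 S2-a->S2 S2-b->S2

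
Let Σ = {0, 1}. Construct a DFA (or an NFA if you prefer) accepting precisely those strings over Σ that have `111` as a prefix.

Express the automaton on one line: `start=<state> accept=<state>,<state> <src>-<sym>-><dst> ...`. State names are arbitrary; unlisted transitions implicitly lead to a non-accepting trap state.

Walk along `111` while the input agrees: from q0 take `1` to q1, and so on. Any deviation drops to the rejecting sink q4. Once q3 is reached the prefix is confirmed and every continuation is accepted.
        0   1  
>  q0   q4  q1 
   q1   q4  q2 
   q2   q4  q3 
 * q3   q3  q3 
   q4   q4  q4 
(> = start, * = accepting)

start=q0 accept=q3 q0-0->q4 q0-1->q1 q1-0->q4 q1-1->q2 q2-0->q4 q2-1->q3 q3-0->q3 q3-1->q3 q4-0->q4 q4-1->q4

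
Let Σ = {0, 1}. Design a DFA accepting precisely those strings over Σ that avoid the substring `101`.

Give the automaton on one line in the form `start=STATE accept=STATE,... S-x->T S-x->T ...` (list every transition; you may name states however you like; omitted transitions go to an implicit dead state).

start=S0 accept=S0,S1,S2 S0-0->S0 S0-1->S1 S1-0->S2 S1-1->S1 S2-0->S0 S2-1->S3 S3-0->S3 S3-1->S3

Track partial matches of the forbidden pattern `101`. State S3 is a dead state reached once `101` has occurred; every other state accepts. S0 means no part of `101` is currently matched.
        0   1  
>* S0   S0  S1 
 * S1   S2  S1 
 * S2   S0  S3 
   S3   S3  S3 
(> = start, * = accepting)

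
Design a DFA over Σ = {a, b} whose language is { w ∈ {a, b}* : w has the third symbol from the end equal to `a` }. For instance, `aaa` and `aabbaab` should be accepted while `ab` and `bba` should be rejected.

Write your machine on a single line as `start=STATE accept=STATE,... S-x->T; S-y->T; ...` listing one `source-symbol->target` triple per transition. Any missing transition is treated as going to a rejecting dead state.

start=S0; accept=S7,S8,S9,S10; S0-a->S1; S0-b->S2; S1-a->S3; S1-b->S4; S2-a->S5; S2-b->S6; S3-a->S7; S3-b->S8; S4-a->S9; S4-b->S10; S5-a->S11; S5-b->S12; S6-a->S13; S6-b->S14; S7-a->S7; S7-b->S8; S8-a->S9; S8-b->S10; S9-a->S11; S9-b->S12; S10-a->S13; S10-b->S14; S11-a->S7; S11-b->S8; S12-a->S9; S12-b->S10; S13-a->S11; S13-b->S12; S14-a->S13; S14-b->S14

A DFA must remember the last 3 symbols (since which symbol is third-to-last isn't known until the input ends). Use one state per possible window of the last ≤3 symbols; accept from those whose window starts with `a`.
15 states suffice.
          a    b  
>  S0     S1   S2 
   S1     S3   S4 
   S2     S5   S6 
   S3     S7   S8 
   S4     S9  S10 
   S5    S11  S12 
   S6    S13  S14 
 * S7     S7   S8 
 * S8     S9  S10 
 * S9    S11  S12 
 * S10   S13  S14 
   S11    S7   S8 
   S12    S9  S10 
   S13   S11  S12 
   S14   S13  S14 
(> = start, * = accepting)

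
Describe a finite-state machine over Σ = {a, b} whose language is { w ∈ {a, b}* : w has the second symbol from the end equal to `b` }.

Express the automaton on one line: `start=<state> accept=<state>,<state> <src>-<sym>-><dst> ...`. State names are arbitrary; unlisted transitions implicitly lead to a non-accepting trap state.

A DFA must remember the last 2 symbols (since which symbol is second-to-last isn't known until the input ends). Use one state per possible window of the last ≤2 symbols; accept from those whose window starts with `b`.
7 states suffice.
        a   b  
>  q0   q1  q2 
   q1   q3  q4 
   q2   q5  q6 
   q3   q3  q4 
   q4   q5  q6 
 * q5   q3  q4 
 * q6   q5  q6 
(> = start, * = accepting)

start=q0 accept=q5,q6 q0-a->q1 q0-b->q2 q1-a->q3 q1-b->q4 q2-a->q5 q2-b->q6 q3-a->q3 q3-b->q4 q4-a->q5 q4-b->q6 q5-a->q3 q5-b->q4 q6-a->q5 q6-b->q6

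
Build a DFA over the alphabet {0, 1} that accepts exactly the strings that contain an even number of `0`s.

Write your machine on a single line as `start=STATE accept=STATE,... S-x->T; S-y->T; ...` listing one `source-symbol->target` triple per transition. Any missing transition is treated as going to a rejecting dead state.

The only thing that matters is how many `0`s have appeared, reduced mod 2. Use one state per residue: A for 0, …, B for 1. Reading `0` moves to the next residue; anything else stays put. A is accepting.
       0  1 
>* A   B  A 
   B   A  B 
(> = start, * = accepting)

start=A; accept=A; A-0->B; A-1->A; B-0->A; B-1->B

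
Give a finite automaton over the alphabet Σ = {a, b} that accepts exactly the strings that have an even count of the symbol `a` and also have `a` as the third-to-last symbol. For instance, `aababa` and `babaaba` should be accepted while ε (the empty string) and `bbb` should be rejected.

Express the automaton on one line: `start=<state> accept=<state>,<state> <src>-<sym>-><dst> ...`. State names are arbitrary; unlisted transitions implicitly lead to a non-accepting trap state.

start=q0 accept=q5,q6,q8,q9 q0-a->q1 q0-b->q0 q1-a->q2 q1-b->q3 q2-a->q4 q2-b->q5 q3-a->q6 q3-b->q7 q4-a->q8 q4-b->q3 q5-a->q1 q5-b->q9 q6-a->q4 q6-b->q10 q7-a->q11 q7-b->q7 q8-a->q4 q8-b->q5 q9-a->q1 q9-b->q0 q10-a->q1 q10-b->q9 q11-a->q4 q11-b->q10

Handle the two conditions separately and then intersect. The first has 2 states tracking the count of `a`s modulo 2; the second has 15 states tracking the last 3 symbols read. A product state is a pair (one from each), accepting exactly when both do. After merging equivalent states the machine shrinks.
A 12-state machine:
          a    b  
>  q0     q1   q0 
   q1     q2   q3 
   q2     q4   q5 
   q3     q6   q7 
   q4     q8   q3 
 * q5     q1   q9 
 * q6     q4  q10 
   q7    q11   q7 
 * q8     q4   q5 
 * q9     q1   q0 
   q10    q1   q9 
   q11    q4  q10 
(> = start, * = accepting)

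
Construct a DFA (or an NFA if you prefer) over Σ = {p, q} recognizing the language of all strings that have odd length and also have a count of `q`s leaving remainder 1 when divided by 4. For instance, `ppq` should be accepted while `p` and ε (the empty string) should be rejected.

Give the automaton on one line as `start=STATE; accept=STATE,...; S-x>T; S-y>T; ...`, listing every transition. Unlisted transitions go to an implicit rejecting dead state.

Build one automaton per condition and run them in lockstep. One (2 states) tracks the input length modulo 2; the other (4 states) tracks the count of `q`s modulo 4. Each combined state is a pair, one component from each; accept when both components accept.
       p  q 
>  A   B  C 
   B   A  D 
 * C   D  E 
   D   C  F 
   E   F  G 
   F   E  H 
   G   H  A 
   H   G  B 
(> = start, * = accepting)

start=A; accept=C; A-p>B; A-q>C; B-p>A; B-q>D; C-p>D; C-q>E; D-p>C; D-q>F; E-p>F; E-q>G; F-p>E; F-q>H; G-p>H; G-q>A; H-p>G; H-q>B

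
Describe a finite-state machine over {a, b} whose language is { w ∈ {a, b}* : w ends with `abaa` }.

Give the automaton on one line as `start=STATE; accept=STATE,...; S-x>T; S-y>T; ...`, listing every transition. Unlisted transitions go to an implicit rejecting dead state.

start=q0; accept=q4; q0-a>q1; q0-b>q0; q1-a>q1; q1-b>q2; q2-a>q3; q2-b>q0; q3-a>q4; q3-b>q2; q4-a>q1; q4-b>q2

Remember how much of `abaa` the current input suffix matches. State q0 means no match yet; q1 means the last symbol is `a`; q2 means the last 2 symbols are `ab`; q3 means the last 3 symbols are `aba`; q4 means the last 4 symbols are `abaa`. Only q4 accepts. On a mismatch, fall back to the longest proper suffix that is still a prefix of `abaa`.
A 5-state machine:
        a   b  
>  q0   q1  q0 
   q1   q1  q2 
   q2   q3  q0 
   q3   q4  q2 
 * q4   q1  q2 
(> = start, * = accepting)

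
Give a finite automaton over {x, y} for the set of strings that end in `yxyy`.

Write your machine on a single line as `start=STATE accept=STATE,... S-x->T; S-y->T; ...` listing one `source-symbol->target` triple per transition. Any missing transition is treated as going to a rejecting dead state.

start=q0; accept=q4; q0-x->q0; q0-y->q1; q1-x->q2; q1-y->q1; q2-x->q0; q2-y->q3; q3-x->q2; q3-y->q4; q4-x->q2; q4-y->q1

Let each state record the length of the longest suffix of the input read so far that is also a prefix of `yxyy`. q1 means the last symbol is `y`; q2 means the last 2 symbols are `yx`; q3 means the last 3 symbols are `yxy`; q4 means the last 4 symbols are `yxyy`. Accept only at q4, where the string currently ends in `yxyy`.
        x   y  
>  q0   q0  q1 
   q1   q2  q1 
   q2   q0  q3 
   q3   q2  q4 
 * q4   q2  q1 
(> = start, * = accepting)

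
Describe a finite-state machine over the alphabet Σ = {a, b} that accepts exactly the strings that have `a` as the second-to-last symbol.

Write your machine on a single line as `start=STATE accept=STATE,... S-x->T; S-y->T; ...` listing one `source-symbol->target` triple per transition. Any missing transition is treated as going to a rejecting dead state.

Because acceptance depends on a position counted from the end, the machine has to buffer the most recent 2 symbols. Make each state the string of the last up-to-2 symbols read; on input `x` shift the window left and append `x`. Accept when the buffered window has length 2 and begins with `a`.
With 7 states:
        a   b  
>  q0   q1  q2 
   q1   q3  q4 
   q2   q5  q6 
 * q3   q3  q4 
 * q4   q5  q6 
   q5   q3  q4 
   q6   q5  q6 
(> = start, * = accepting)

start=q0; accept=q3,q4; q0-a->q1; q0-b->q2; q1-a->q3; q1-b->q4; q2-a->q5; q2-b->q6; q3-a->q3; q3-b->q4; q4-a->q5; q4-b->q6; q5-a->q3; q5-b->q4; q6-a->q5; q6-b->q6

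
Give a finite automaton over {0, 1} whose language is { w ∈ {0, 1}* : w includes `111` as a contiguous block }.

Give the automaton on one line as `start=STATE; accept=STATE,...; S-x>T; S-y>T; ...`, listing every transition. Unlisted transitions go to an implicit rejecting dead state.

States S0..S2 record the length of the longest prefix of `111` that matches the current input suffix. Reaching S3 means `111` has been seen, and we stay there forever. Accept from S3.
4 states suffice.
        0   1  
>  S0   S0  S1 
   S1   S0  S2 
   S2   S0  S3 
 * S3   S3  S3 
(> = start, * = accepting)

start=S0; accept=S3; S0-0>S0; S0-1>S1; S1-0>S0; S1-1>S2; S2-0>S0; S2-1>S3; S3-0>S3; S3-1>S3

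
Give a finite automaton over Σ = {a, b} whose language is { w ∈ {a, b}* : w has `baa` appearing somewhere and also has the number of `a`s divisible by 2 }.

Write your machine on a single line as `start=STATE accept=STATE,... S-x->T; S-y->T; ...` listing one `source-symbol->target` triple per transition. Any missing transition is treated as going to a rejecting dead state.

start=s0; accept=s6; s0-a->s1; s0-b->s2; s1-a->s0; s1-b->s3; s2-a->s4; s2-b->s2; s3-a->s5; s3-b->s3; s4-a->s6; s4-b->s3; s5-a->s7; s5-b->s2; s6-a->s7; s6-b->s6; s7-a->s6; s7-b->s7

Run two small machines in parallel and take their product. One (4 states) tracks whether and how much of `baa` has been seen; the other (2 states) tracks the count of `a`s modulo 2. Each combined state is a pair, one component from each; accept when both components accept.
An 8-state machine:
        a   b  
>  s0   s1  s2 
   s1   s0  s3 
   s2   s4  s2 
   s3   s5  s3 
   s4   s6  s3 
   s5   s7  s2 
 * s6   s7  s6 
   s7   s6  s7 
(> = start, * = accepting)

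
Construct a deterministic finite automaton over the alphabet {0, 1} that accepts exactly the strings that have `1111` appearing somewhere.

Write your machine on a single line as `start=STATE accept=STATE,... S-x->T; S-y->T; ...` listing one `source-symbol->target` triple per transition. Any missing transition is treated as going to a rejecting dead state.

start=q0; accept=q4; q0-0->q0; q0-1->q1; q1-0->q0; q1-1->q2; q2-0->q0; q2-1->q3; q3-0->q0; q3-1->q4; q4-0->q4; q4-1->q4

Track how much of `1111` has been matched so far: state q0 is no progress, q4 is the absorbing accept state reached once `1111` has occurred. Intermediate states record partial matches; on a mismatch, fall back to the longest reusable overlap.
5 states suffice.
        0   1  
>  q0   q0  q1 
   q1   q0  q2 
   q2   q0  q3 
   q3   q0  q4 
 * q4   q4  q4 
(> = start, * = accepting)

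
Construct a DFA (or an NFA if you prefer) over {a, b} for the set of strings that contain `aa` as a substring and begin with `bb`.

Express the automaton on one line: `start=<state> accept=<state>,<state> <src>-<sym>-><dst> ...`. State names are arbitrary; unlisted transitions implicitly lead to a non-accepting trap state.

start=S0 accept=S5 S0-a->S1 S0-b->S2 S1-a->S1 S1-b->S1 S2-a->S1 S2-b->S3 S3-a->S4 S3-b->S3 S4-a->S5 S4-b->S3 S5-a->S5 S5-b->S5

Build one automaton per condition and run them in lockstep. The first has 3 states tracking whether and how much of `aa` has been seen; the second has 4 states tracking whether the input so far still matches the prefix `bb`. A product state is a pair (one from each), accepting exactly when both do. Minimizing collapses redundant product states.
With 6 states:
        a   b  
>  S0   S1  S2 
   S1   S1  S1 
   S2   S1  S3 
   S3   S4  S3 
   S4   S5  S3 
 * S5   S5  S5 
(> = start, * = accepting)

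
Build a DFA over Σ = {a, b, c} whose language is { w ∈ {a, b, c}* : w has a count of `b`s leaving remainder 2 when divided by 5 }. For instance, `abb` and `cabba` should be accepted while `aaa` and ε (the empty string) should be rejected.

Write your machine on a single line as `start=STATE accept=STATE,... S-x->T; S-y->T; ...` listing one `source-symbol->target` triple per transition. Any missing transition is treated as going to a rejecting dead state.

The only thing that matters is how many `b`s have appeared, reduced mod 5. Use one state per residue: S0 for 0, …, S4 for 4. Reading `b` moves to the next residue; anything else stays put. S2 is accepting.
A 5-state machine:
        a   b   c  
>  S0   S0  S1  S0 
   S1   S1  S2  S1 
 * S2   S2  S3  S2 
   S3   S3  S4  S3 
   S4   S4  S0  S4 
(> = start, * = accepting)

start=S0; accept=S2; S0-a->S0; S0-b->S1; S0-c->S0; S1-a->S1; S1-b->S2; S1-c->S1; S2-a->S2; S2-b->S3; S2-c->S2; S3-a->S3; S3-b->S4; S3-c->S3; S4-a->S4; S4-b->S0; S4-c->S4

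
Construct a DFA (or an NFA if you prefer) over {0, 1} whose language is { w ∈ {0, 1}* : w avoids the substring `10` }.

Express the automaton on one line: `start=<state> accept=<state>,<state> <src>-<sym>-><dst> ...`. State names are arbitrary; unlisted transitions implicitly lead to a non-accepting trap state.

start=A accept=A,B A-0->A A-1->B B-0->C B-1->B C-0->C C-1->C

Track partial matches of the forbidden pattern `10`. State C is a dead state reached once `10` has occurred; every other state accepts. A means no part of `10` is currently matched.
A 3-state machine:
       0  1 
>* A   A  B 
 * B   C  B 
   C   C  C 
(> = start, * = accepting)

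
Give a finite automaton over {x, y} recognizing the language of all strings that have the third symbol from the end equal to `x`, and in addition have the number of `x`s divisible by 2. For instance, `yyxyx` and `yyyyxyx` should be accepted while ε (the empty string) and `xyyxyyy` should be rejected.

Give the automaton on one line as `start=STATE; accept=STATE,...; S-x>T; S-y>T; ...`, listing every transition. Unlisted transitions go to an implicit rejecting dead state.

start=q0; accept=q8,q9,q15,q18; q0-x>q1; q0-y>q2; q1-x>q3; q1-y>q4; q2-x>q5; q2-y>q6; q3-x>q7; q3-y>q8; q4-x>q9; q4-y>q10; q5-x>q11; q5-y>q12; q6-x>q13; q6-y>q14; q7-x>q15; q7-y>q16; q8-x>q17; q8-y>q18; q9-x>q19; q9-y>q20; q10-x>q21; q10-y>q22; q11-x>q7; q11-y>q8; q12-x>q9; q12-y>q10; q13-x>q11; q13-y>q12; q14-x>q13; q14-y>q14; q15-x>q7; q15-y>q8; q16-x>q9; q16-y>q10; q17-x>q11; q17-y>q12; q18-x>q13; q18-y>q14; q19-x>q15; q19-y>q16; q20-x>q17; q20-y>q18; q21-x>q19; q21-y>q20; q22-x>q21; q22-y>q22

Build one automaton per condition and run them in lockstep. One (15 states) tracks the last 3 symbols read; the other (2 states) tracks the count of `x`s modulo 2. Each combined state is a pair, one component from each; accept when both components accept.
          x    y  
>  q0     q1   q2 
   q1     q3   q4 
   q2     q5   q6 
   q3     q7   q8 
   q4     q9  q10 
   q5    q11  q12 
   q6    q13  q14 
   q7    q15  q16 
 * q8    q17  q18 
 * q9    q19  q20 
   q10   q21  q22 
   q11    q7   q8 
   q12    q9  q10 
   q13   q11  q12 
   q14   q13  q14 
 * q15    q7   q8 
   q16    q9  q10 
   q17   q11  q12 
 * q18   q13  q14 
   q19   q15  q16 
   q20   q17  q18 
   q21   q19  q20 
   q22   q21  q22 
(> = start, * = accepting)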